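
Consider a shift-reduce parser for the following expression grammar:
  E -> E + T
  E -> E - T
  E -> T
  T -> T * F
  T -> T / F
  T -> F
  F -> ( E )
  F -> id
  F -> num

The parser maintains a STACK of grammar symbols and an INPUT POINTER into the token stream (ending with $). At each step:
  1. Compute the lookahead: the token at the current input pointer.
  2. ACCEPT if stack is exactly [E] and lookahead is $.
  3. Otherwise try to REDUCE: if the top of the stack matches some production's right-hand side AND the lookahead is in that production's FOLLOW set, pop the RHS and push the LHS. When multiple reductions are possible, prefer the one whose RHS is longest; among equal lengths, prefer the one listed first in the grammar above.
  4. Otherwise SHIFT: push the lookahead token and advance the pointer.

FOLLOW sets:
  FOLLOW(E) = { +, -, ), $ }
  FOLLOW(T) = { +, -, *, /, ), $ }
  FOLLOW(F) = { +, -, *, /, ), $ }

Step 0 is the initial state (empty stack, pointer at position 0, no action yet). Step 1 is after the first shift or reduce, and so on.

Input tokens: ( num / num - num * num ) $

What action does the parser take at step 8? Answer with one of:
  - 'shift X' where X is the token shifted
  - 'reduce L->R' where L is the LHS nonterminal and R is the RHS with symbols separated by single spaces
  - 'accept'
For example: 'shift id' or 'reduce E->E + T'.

Step 1: shift (. Stack=[(] ptr=1 lookahead=num remaining=[num / num - num * num ) $]
Step 2: shift num. Stack=[( num] ptr=2 lookahead=/ remaining=[/ num - num * num ) $]
Step 3: reduce F->num. Stack=[( F] ptr=2 lookahead=/ remaining=[/ num - num * num ) $]
Step 4: reduce T->F. Stack=[( T] ptr=2 lookahead=/ remaining=[/ num - num * num ) $]
Step 5: shift /. Stack=[( T /] ptr=3 lookahead=num remaining=[num - num * num ) $]
Step 6: shift num. Stack=[( T / num] ptr=4 lookahead=- remaining=[- num * num ) $]
Step 7: reduce F->num. Stack=[( T / F] ptr=4 lookahead=- remaining=[- num * num ) $]
Step 8: reduce T->T / F. Stack=[( T] ptr=4 lookahead=- remaining=[- num * num ) $]

Answer: reduce T->T / F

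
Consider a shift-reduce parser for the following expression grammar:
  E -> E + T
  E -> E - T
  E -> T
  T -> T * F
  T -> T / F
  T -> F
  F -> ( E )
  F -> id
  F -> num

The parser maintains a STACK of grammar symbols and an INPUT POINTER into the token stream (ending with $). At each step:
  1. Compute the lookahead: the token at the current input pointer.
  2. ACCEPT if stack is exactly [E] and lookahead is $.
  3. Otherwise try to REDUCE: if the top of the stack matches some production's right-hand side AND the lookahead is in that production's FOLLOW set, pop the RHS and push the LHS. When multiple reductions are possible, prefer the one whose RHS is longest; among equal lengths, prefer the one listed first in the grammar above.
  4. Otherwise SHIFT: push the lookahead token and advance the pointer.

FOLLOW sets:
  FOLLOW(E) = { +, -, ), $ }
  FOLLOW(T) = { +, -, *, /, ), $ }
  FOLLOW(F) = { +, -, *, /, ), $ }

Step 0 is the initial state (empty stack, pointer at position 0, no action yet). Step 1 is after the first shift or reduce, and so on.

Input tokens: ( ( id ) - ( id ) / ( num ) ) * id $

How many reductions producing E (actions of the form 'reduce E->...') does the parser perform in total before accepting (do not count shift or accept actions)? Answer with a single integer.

Answer: 6

Derivation:
Step 1: shift (. Stack=[(] ptr=1 lookahead=( remaining=[( id ) - ( id ) / ( num ) ) * id $]
Step 2: shift (. Stack=[( (] ptr=2 lookahead=id remaining=[id ) - ( id ) / ( num ) ) * id $]
Step 3: shift id. Stack=[( ( id] ptr=3 lookahead=) remaining=[) - ( id ) / ( num ) ) * id $]
Step 4: reduce F->id. Stack=[( ( F] ptr=3 lookahead=) remaining=[) - ( id ) / ( num ) ) * id $]
Step 5: reduce T->F. Stack=[( ( T] ptr=3 lookahead=) remaining=[) - ( id ) / ( num ) ) * id $]
Step 6: reduce E->T. Stack=[( ( E] ptr=3 lookahead=) remaining=[) - ( id ) / ( num ) ) * id $]
Step 7: shift ). Stack=[( ( E )] ptr=4 lookahead=- remaining=[- ( id ) / ( num ) ) * id $]
Step 8: reduce F->( E ). Stack=[( F] ptr=4 lookahead=- remaining=[- ( id ) / ( num ) ) * id $]
Step 9: reduce T->F. Stack=[( T] ptr=4 lookahead=- remaining=[- ( id ) / ( num ) ) * id $]
Step 10: reduce E->T. Stack=[( E] ptr=4 lookahead=- remaining=[- ( id ) / ( num ) ) * id $]
Step 11: shift -. Stack=[( E -] ptr=5 lookahead=( remaining=[( id ) / ( num ) ) * id $]
Step 12: shift (. Stack=[( E - (] ptr=6 lookahead=id remaining=[id ) / ( num ) ) * id $]
Step 13: shift id. Stack=[( E - ( id] ptr=7 lookahead=) remaining=[) / ( num ) ) * id $]
Step 14: reduce F->id. Stack=[( E - ( F] ptr=7 lookahead=) remaining=[) / ( num ) ) * id $]
Step 15: reduce T->F. Stack=[( E - ( T] ptr=7 lookahead=) remaining=[) / ( num ) ) * id $]
Step 16: reduce E->T. Stack=[( E - ( E] ptr=7 lookahead=) remaining=[) / ( num ) ) * id $]
Step 17: shift ). Stack=[( E - ( E )] ptr=8 lookahead=/ remaining=[/ ( num ) ) * id $]
Step 18: reduce F->( E ). Stack=[( E - F] ptr=8 lookahead=/ remaining=[/ ( num ) ) * id $]
Step 19: reduce T->F. Stack=[( E - T] ptr=8 lookahead=/ remaining=[/ ( num ) ) * id $]
Step 20: shift /. Stack=[( E - T /] ptr=9 lookahead=( remaining=[( num ) ) * id $]
Step 21: shift (. Stack=[( E - T / (] ptr=10 lookahead=num remaining=[num ) ) * id $]
Step 22: shift num. Stack=[( E - T / ( num] ptr=11 lookahead=) remaining=[) ) * id $]
Step 23: reduce F->num. Stack=[( E - T / ( F] ptr=11 lookahead=) remaining=[) ) * id $]
Step 24: reduce T->F. Stack=[( E - T / ( T] ptr=11 lookahead=) remaining=[) ) * id $]
Step 25: reduce E->T. Stack=[( E - T / ( E] ptr=11 lookahead=) remaining=[) ) * id $]
Step 26: shift ). Stack=[( E - T / ( E )] ptr=12 lookahead=) remaining=[) * id $]
Step 27: reduce F->( E ). Stack=[( E - T / F] ptr=12 lookahead=) remaining=[) * id $]
Step 28: reduce T->T / F. Stack=[( E - T] ptr=12 lookahead=) remaining=[) * id $]
Step 29: reduce E->E - T. Stack=[( E] ptr=12 lookahead=) remaining=[) * id $]
Step 30: shift ). Stack=[( E )] ptr=13 lookahead=* remaining=[* id $]
Step 31: reduce F->( E ). Stack=[F] ptr=13 lookahead=* remaining=[* id $]
Step 32: reduce T->F. Stack=[T] ptr=13 lookahead=* remaining=[* id $]
Step 33: shift *. Stack=[T *] ptr=14 lookahead=id remaining=[id $]
Step 34: shift id. Stack=[T * id] ptr=15 lookahead=$ remaining=[$]
Step 35: reduce F->id. Stack=[T * F] ptr=15 lookahead=$ remaining=[$]
Step 36: reduce T->T * F. Stack=[T] ptr=15 lookahead=$ remaining=[$]
Step 37: reduce E->T. Stack=[E] ptr=15 lookahead=$ remaining=[$]
Step 38: accept. Stack=[E] ptr=15 lookahead=$ remaining=[$]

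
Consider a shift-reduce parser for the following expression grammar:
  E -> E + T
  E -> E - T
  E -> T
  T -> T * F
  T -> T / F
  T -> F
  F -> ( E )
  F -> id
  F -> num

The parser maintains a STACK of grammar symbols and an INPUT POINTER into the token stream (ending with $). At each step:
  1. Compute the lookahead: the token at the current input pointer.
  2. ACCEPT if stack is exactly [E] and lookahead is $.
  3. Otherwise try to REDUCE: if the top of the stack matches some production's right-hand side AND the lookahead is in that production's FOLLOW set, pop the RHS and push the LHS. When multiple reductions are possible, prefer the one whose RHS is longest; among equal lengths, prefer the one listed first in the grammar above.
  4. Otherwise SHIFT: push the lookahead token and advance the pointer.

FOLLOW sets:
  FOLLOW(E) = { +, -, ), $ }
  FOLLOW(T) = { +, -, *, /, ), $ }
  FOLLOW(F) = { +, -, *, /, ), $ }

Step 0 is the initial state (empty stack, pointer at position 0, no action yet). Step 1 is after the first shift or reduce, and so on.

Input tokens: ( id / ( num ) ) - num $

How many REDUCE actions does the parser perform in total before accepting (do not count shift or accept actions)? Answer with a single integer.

Step 1: shift (. Stack=[(] ptr=1 lookahead=id remaining=[id / ( num ) ) - num $]
Step 2: shift id. Stack=[( id] ptr=2 lookahead=/ remaining=[/ ( num ) ) - num $]
Step 3: reduce F->id. Stack=[( F] ptr=2 lookahead=/ remaining=[/ ( num ) ) - num $]
Step 4: reduce T->F. Stack=[( T] ptr=2 lookahead=/ remaining=[/ ( num ) ) - num $]
Step 5: shift /. Stack=[( T /] ptr=3 lookahead=( remaining=[( num ) ) - num $]
Step 6: shift (. Stack=[( T / (] ptr=4 lookahead=num remaining=[num ) ) - num $]
Step 7: shift num. Stack=[( T / ( num] ptr=5 lookahead=) remaining=[) ) - num $]
Step 8: reduce F->num. Stack=[( T / ( F] ptr=5 lookahead=) remaining=[) ) - num $]
Step 9: reduce T->F. Stack=[( T / ( T] ptr=5 lookahead=) remaining=[) ) - num $]
Step 10: reduce E->T. Stack=[( T / ( E] ptr=5 lookahead=) remaining=[) ) - num $]
Step 11: shift ). Stack=[( T / ( E )] ptr=6 lookahead=) remaining=[) - num $]
Step 12: reduce F->( E ). Stack=[( T / F] ptr=6 lookahead=) remaining=[) - num $]
Step 13: reduce T->T / F. Stack=[( T] ptr=6 lookahead=) remaining=[) - num $]
Step 14: reduce E->T. Stack=[( E] ptr=6 lookahead=) remaining=[) - num $]
Step 15: shift ). Stack=[( E )] ptr=7 lookahead=- remaining=[- num $]
Step 16: reduce F->( E ). Stack=[F] ptr=7 lookahead=- remaining=[- num $]
Step 17: reduce T->F. Stack=[T] ptr=7 lookahead=- remaining=[- num $]
Step 18: reduce E->T. Stack=[E] ptr=7 lookahead=- remaining=[- num $]
Step 19: shift -. Stack=[E -] ptr=8 lookahead=num remaining=[num $]
Step 20: shift num. Stack=[E - num] ptr=9 lookahead=$ remaining=[$]
Step 21: reduce F->num. Stack=[E - F] ptr=9 lookahead=$ remaining=[$]
Step 22: reduce T->F. Stack=[E - T] ptr=9 lookahead=$ remaining=[$]
Step 23: reduce E->E - T. Stack=[E] ptr=9 lookahead=$ remaining=[$]
Step 24: accept. Stack=[E] ptr=9 lookahead=$ remaining=[$]

Answer: 14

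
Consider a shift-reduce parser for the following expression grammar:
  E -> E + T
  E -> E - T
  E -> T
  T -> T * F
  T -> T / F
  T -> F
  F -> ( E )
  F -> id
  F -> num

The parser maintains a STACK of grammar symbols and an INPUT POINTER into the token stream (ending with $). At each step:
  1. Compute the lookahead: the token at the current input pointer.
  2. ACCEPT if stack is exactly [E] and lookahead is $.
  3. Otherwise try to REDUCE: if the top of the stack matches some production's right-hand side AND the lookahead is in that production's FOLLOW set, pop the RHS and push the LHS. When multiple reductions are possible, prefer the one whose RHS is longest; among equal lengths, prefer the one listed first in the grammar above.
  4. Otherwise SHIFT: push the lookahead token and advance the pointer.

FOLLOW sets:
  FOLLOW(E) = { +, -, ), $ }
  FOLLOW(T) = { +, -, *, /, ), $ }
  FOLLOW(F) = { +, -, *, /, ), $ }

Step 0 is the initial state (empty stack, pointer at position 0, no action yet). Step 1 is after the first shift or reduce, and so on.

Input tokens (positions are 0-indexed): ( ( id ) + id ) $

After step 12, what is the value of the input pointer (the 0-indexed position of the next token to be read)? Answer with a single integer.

Answer: 6

Derivation:
Step 1: shift (. Stack=[(] ptr=1 lookahead=( remaining=[( id ) + id ) $]
Step 2: shift (. Stack=[( (] ptr=2 lookahead=id remaining=[id ) + id ) $]
Step 3: shift id. Stack=[( ( id] ptr=3 lookahead=) remaining=[) + id ) $]
Step 4: reduce F->id. Stack=[( ( F] ptr=3 lookahead=) remaining=[) + id ) $]
Step 5: reduce T->F. Stack=[( ( T] ptr=3 lookahead=) remaining=[) + id ) $]
Step 6: reduce E->T. Stack=[( ( E] ptr=3 lookahead=) remaining=[) + id ) $]
Step 7: shift ). Stack=[( ( E )] ptr=4 lookahead=+ remaining=[+ id ) $]
Step 8: reduce F->( E ). Stack=[( F] ptr=4 lookahead=+ remaining=[+ id ) $]
Step 9: reduce T->F. Stack=[( T] ptr=4 lookahead=+ remaining=[+ id ) $]
Step 10: reduce E->T. Stack=[( E] ptr=4 lookahead=+ remaining=[+ id ) $]
Step 11: shift +. Stack=[( E +] ptr=5 lookahead=id remaining=[id ) $]
Step 12: shift id. Stack=[( E + id] ptr=6 lookahead=) remaining=[) $]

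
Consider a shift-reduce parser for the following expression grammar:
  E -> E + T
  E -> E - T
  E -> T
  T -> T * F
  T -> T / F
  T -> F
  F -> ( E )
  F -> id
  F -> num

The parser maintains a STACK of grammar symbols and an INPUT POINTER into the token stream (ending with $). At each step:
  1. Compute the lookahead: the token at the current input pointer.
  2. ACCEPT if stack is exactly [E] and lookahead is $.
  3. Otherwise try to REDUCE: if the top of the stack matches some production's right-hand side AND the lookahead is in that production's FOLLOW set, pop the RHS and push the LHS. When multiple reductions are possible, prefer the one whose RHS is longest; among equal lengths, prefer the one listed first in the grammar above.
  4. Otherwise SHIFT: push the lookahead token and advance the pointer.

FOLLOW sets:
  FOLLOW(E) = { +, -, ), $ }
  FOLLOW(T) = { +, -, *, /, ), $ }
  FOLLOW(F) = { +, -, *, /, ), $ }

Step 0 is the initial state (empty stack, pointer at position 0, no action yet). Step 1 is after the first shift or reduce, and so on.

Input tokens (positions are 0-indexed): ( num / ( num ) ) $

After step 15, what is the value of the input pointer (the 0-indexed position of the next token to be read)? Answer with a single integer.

Step 1: shift (. Stack=[(] ptr=1 lookahead=num remaining=[num / ( num ) ) $]
Step 2: shift num. Stack=[( num] ptr=2 lookahead=/ remaining=[/ ( num ) ) $]
Step 3: reduce F->num. Stack=[( F] ptr=2 lookahead=/ remaining=[/ ( num ) ) $]
Step 4: reduce T->F. Stack=[( T] ptr=2 lookahead=/ remaining=[/ ( num ) ) $]
Step 5: shift /. Stack=[( T /] ptr=3 lookahead=( remaining=[( num ) ) $]
Step 6: shift (. Stack=[( T / (] ptr=4 lookahead=num remaining=[num ) ) $]
Step 7: shift num. Stack=[( T / ( num] ptr=5 lookahead=) remaining=[) ) $]
Step 8: reduce F->num. Stack=[( T / ( F] ptr=5 lookahead=) remaining=[) ) $]
Step 9: reduce T->F. Stack=[( T / ( T] ptr=5 lookahead=) remaining=[) ) $]
Step 10: reduce E->T. Stack=[( T / ( E] ptr=5 lookahead=) remaining=[) ) $]
Step 11: shift ). Stack=[( T / ( E )] ptr=6 lookahead=) remaining=[) $]
Step 12: reduce F->( E ). Stack=[( T / F] ptr=6 lookahead=) remaining=[) $]
Step 13: reduce T->T / F. Stack=[( T] ptr=6 lookahead=) remaining=[) $]
Step 14: reduce E->T. Stack=[( E] ptr=6 lookahead=) remaining=[) $]
Step 15: shift ). Stack=[( E )] ptr=7 lookahead=$ remaining=[$]

Answer: 7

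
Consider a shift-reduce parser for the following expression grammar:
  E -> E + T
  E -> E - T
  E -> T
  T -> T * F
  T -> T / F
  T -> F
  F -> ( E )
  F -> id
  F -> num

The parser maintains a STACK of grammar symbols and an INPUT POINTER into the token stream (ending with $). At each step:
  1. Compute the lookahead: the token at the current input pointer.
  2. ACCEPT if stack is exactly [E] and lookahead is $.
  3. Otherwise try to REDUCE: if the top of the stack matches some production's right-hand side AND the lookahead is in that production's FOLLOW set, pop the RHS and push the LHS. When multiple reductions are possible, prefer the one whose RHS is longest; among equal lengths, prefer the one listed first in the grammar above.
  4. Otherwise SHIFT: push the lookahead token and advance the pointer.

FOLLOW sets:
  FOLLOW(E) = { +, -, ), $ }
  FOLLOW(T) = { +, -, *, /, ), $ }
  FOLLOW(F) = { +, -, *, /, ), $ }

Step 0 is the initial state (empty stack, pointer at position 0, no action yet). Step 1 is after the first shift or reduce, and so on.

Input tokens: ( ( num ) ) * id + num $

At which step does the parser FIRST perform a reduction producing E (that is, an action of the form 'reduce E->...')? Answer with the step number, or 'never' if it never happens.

Answer: 6

Derivation:
Step 1: shift (. Stack=[(] ptr=1 lookahead=( remaining=[( num ) ) * id + num $]
Step 2: shift (. Stack=[( (] ptr=2 lookahead=num remaining=[num ) ) * id + num $]
Step 3: shift num. Stack=[( ( num] ptr=3 lookahead=) remaining=[) ) * id + num $]
Step 4: reduce F->num. Stack=[( ( F] ptr=3 lookahead=) remaining=[) ) * id + num $]
Step 5: reduce T->F. Stack=[( ( T] ptr=3 lookahead=) remaining=[) ) * id + num $]
Step 6: reduce E->T. Stack=[( ( E] ptr=3 lookahead=) remaining=[) ) * id + num $]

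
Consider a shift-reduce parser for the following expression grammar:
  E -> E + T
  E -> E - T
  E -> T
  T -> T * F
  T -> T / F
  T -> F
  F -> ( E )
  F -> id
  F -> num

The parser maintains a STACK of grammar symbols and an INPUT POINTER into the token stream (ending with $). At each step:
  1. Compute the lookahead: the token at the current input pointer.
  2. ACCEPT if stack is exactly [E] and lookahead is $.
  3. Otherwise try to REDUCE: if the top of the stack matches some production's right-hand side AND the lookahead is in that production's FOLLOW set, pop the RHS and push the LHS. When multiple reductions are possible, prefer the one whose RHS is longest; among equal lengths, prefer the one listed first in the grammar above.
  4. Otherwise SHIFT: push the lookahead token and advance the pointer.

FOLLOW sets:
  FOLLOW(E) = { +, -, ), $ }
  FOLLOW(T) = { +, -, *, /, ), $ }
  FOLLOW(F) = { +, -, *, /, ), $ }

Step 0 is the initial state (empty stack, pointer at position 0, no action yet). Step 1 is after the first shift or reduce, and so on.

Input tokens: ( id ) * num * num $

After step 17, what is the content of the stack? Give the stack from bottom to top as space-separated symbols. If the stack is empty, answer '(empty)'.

Step 1: shift (. Stack=[(] ptr=1 lookahead=id remaining=[id ) * num * num $]
Step 2: shift id. Stack=[( id] ptr=2 lookahead=) remaining=[) * num * num $]
Step 3: reduce F->id. Stack=[( F] ptr=2 lookahead=) remaining=[) * num * num $]
Step 4: reduce T->F. Stack=[( T] ptr=2 lookahead=) remaining=[) * num * num $]
Step 5: reduce E->T. Stack=[( E] ptr=2 lookahead=) remaining=[) * num * num $]
Step 6: shift ). Stack=[( E )] ptr=3 lookahead=* remaining=[* num * num $]
Step 7: reduce F->( E ). Stack=[F] ptr=3 lookahead=* remaining=[* num * num $]
Step 8: reduce T->F. Stack=[T] ptr=3 lookahead=* remaining=[* num * num $]
Step 9: shift *. Stack=[T *] ptr=4 lookahead=num remaining=[num * num $]
Step 10: shift num. Stack=[T * num] ptr=5 lookahead=* remaining=[* num $]
Step 11: reduce F->num. Stack=[T * F] ptr=5 lookahead=* remaining=[* num $]
Step 12: reduce T->T * F. Stack=[T] ptr=5 lookahead=* remaining=[* num $]
Step 13: shift *. Stack=[T *] ptr=6 lookahead=num remaining=[num $]
Step 14: shift num. Stack=[T * num] ptr=7 lookahead=$ remaining=[$]
Step 15: reduce F->num. Stack=[T * F] ptr=7 lookahead=$ remaining=[$]
Step 16: reduce T->T * F. Stack=[T] ptr=7 lookahead=$ remaining=[$]
Step 17: reduce E->T. Stack=[E] ptr=7 lookahead=$ remaining=[$]

Answer: E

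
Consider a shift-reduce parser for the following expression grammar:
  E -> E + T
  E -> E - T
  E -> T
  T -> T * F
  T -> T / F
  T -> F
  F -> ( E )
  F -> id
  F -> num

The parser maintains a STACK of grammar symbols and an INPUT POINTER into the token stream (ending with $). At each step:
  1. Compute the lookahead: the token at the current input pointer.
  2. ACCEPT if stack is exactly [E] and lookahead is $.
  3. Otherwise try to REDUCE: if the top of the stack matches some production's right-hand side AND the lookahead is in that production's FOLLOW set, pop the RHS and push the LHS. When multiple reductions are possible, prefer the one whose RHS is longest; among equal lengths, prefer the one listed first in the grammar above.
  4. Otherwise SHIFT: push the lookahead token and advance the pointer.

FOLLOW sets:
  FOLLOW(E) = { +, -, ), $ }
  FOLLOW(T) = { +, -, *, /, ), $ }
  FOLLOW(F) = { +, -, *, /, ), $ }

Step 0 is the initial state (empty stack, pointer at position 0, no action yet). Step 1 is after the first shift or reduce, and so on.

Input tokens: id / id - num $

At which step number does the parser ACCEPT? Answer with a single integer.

Step 1: shift id. Stack=[id] ptr=1 lookahead=/ remaining=[/ id - num $]
Step 2: reduce F->id. Stack=[F] ptr=1 lookahead=/ remaining=[/ id - num $]
Step 3: reduce T->F. Stack=[T] ptr=1 lookahead=/ remaining=[/ id - num $]
Step 4: shift /. Stack=[T /] ptr=2 lookahead=id remaining=[id - num $]
Step 5: shift id. Stack=[T / id] ptr=3 lookahead=- remaining=[- num $]
Step 6: reduce F->id. Stack=[T / F] ptr=3 lookahead=- remaining=[- num $]
Step 7: reduce T->T / F. Stack=[T] ptr=3 lookahead=- remaining=[- num $]
Step 8: reduce E->T. Stack=[E] ptr=3 lookahead=- remaining=[- num $]
Step 9: shift -. Stack=[E -] ptr=4 lookahead=num remaining=[num $]
Step 10: shift num. Stack=[E - num] ptr=5 lookahead=$ remaining=[$]
Step 11: reduce F->num. Stack=[E - F] ptr=5 lookahead=$ remaining=[$]
Step 12: reduce T->F. Stack=[E - T] ptr=5 lookahead=$ remaining=[$]
Step 13: reduce E->E - T. Stack=[E] ptr=5 lookahead=$ remaining=[$]
Step 14: accept. Stack=[E] ptr=5 lookahead=$ remaining=[$]

Answer: 14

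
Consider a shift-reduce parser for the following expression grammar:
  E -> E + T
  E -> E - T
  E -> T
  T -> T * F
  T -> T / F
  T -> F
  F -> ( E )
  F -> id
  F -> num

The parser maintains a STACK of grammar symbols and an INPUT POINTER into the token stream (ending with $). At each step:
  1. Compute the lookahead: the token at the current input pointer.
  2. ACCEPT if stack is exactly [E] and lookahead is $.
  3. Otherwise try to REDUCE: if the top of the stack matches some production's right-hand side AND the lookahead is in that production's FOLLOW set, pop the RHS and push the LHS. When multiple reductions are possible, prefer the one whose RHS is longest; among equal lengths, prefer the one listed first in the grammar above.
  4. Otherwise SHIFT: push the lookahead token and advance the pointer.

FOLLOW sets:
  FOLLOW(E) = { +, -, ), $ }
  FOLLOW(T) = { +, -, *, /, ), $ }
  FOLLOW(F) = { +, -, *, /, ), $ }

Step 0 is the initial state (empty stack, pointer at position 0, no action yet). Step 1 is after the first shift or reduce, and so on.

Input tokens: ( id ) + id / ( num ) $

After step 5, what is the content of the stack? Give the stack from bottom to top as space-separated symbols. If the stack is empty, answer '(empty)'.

Step 1: shift (. Stack=[(] ptr=1 lookahead=id remaining=[id ) + id / ( num ) $]
Step 2: shift id. Stack=[( id] ptr=2 lookahead=) remaining=[) + id / ( num ) $]
Step 3: reduce F->id. Stack=[( F] ptr=2 lookahead=) remaining=[) + id / ( num ) $]
Step 4: reduce T->F. Stack=[( T] ptr=2 lookahead=) remaining=[) + id / ( num ) $]
Step 5: reduce E->T. Stack=[( E] ptr=2 lookahead=) remaining=[) + id / ( num ) $]

Answer: ( E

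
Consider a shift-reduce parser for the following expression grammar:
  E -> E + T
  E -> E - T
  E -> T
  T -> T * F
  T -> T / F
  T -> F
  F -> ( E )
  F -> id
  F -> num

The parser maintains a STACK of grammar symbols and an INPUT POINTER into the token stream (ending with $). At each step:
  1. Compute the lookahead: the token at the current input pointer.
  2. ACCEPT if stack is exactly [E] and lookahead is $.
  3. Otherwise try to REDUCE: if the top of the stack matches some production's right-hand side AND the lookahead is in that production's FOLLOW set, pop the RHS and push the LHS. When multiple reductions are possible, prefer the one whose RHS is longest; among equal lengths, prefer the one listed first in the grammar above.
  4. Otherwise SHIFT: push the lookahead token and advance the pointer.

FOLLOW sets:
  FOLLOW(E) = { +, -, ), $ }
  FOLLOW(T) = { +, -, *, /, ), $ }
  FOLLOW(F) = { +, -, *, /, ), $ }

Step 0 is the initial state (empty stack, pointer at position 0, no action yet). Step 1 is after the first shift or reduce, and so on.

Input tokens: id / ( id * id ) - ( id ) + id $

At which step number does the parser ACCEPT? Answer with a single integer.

Step 1: shift id. Stack=[id] ptr=1 lookahead=/ remaining=[/ ( id * id ) - ( id ) + id $]
Step 2: reduce F->id. Stack=[F] ptr=1 lookahead=/ remaining=[/ ( id * id ) - ( id ) + id $]
Step 3: reduce T->F. Stack=[T] ptr=1 lookahead=/ remaining=[/ ( id * id ) - ( id ) + id $]
Step 4: shift /. Stack=[T /] ptr=2 lookahead=( remaining=[( id * id ) - ( id ) + id $]
Step 5: shift (. Stack=[T / (] ptr=3 lookahead=id remaining=[id * id ) - ( id ) + id $]
Step 6: shift id. Stack=[T / ( id] ptr=4 lookahead=* remaining=[* id ) - ( id ) + id $]
Step 7: reduce F->id. Stack=[T / ( F] ptr=4 lookahead=* remaining=[* id ) - ( id ) + id $]
Step 8: reduce T->F. Stack=[T / ( T] ptr=4 lookahead=* remaining=[* id ) - ( id ) + id $]
Step 9: shift *. Stack=[T / ( T *] ptr=5 lookahead=id remaining=[id ) - ( id ) + id $]
Step 10: shift id. Stack=[T / ( T * id] ptr=6 lookahead=) remaining=[) - ( id ) + id $]
Step 11: reduce F->id. Stack=[T / ( T * F] ptr=6 lookahead=) remaining=[) - ( id ) + id $]
Step 12: reduce T->T * F. Stack=[T / ( T] ptr=6 lookahead=) remaining=[) - ( id ) + id $]
Step 13: reduce E->T. Stack=[T / ( E] ptr=6 lookahead=) remaining=[) - ( id ) + id $]
Step 14: shift ). Stack=[T / ( E )] ptr=7 lookahead=- remaining=[- ( id ) + id $]
Step 15: reduce F->( E ). Stack=[T / F] ptr=7 lookahead=- remaining=[- ( id ) + id $]
Step 16: reduce T->T / F. Stack=[T] ptr=7 lookahead=- remaining=[- ( id ) + id $]
Step 17: reduce E->T. Stack=[E] ptr=7 lookahead=- remaining=[- ( id ) + id $]
Step 18: shift -. Stack=[E -] ptr=8 lookahead=( remaining=[( id ) + id $]
Step 19: shift (. Stack=[E - (] ptr=9 lookahead=id remaining=[id ) + id $]
Step 20: shift id. Stack=[E - ( id] ptr=10 lookahead=) remaining=[) + id $]
Step 21: reduce F->id. Stack=[E - ( F] ptr=10 lookahead=) remaining=[) + id $]
Step 22: reduce T->F. Stack=[E - ( T] ptr=10 lookahead=) remaining=[) + id $]
Step 23: reduce E->T. Stack=[E - ( E] ptr=10 lookahead=) remaining=[) + id $]
Step 24: shift ). Stack=[E - ( E )] ptr=11 lookahead=+ remaining=[+ id $]
Step 25: reduce F->( E ). Stack=[E - F] ptr=11 lookahead=+ remaining=[+ id $]
Step 26: reduce T->F. Stack=[E - T] ptr=11 lookahead=+ remaining=[+ id $]
Step 27: reduce E->E - T. Stack=[E] ptr=11 lookahead=+ remaining=[+ id $]
Step 28: shift +. Stack=[E +] ptr=12 lookahead=id remaining=[id $]
Step 29: shift id. Stack=[E + id] ptr=13 lookahead=$ remaining=[$]
Step 30: reduce F->id. Stack=[E + F] ptr=13 lookahead=$ remaining=[$]
Step 31: reduce T->F. Stack=[E + T] ptr=13 lookahead=$ remaining=[$]
Step 32: reduce E->E + T. Stack=[E] ptr=13 lookahead=$ remaining=[$]
Step 33: accept. Stack=[E] ptr=13 lookahead=$ remaining=[$]

Answer: 33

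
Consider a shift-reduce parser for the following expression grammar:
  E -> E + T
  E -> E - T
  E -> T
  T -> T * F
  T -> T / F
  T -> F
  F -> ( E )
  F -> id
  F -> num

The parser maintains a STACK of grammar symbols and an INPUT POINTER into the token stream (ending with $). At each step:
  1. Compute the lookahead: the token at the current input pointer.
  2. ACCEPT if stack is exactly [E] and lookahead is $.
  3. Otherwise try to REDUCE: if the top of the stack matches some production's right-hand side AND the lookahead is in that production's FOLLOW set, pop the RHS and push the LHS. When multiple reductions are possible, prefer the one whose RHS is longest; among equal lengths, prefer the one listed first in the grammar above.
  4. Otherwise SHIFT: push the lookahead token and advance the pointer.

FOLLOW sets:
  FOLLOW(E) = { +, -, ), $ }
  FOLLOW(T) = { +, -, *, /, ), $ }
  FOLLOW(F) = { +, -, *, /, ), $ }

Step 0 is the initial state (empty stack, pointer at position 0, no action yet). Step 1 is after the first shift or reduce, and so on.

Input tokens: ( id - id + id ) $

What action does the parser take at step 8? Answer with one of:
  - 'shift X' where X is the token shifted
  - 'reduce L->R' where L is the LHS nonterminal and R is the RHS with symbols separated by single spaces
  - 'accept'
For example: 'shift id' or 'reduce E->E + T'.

Answer: reduce F->id

Derivation:
Step 1: shift (. Stack=[(] ptr=1 lookahead=id remaining=[id - id + id ) $]
Step 2: shift id. Stack=[( id] ptr=2 lookahead=- remaining=[- id + id ) $]
Step 3: reduce F->id. Stack=[( F] ptr=2 lookahead=- remaining=[- id + id ) $]
Step 4: reduce T->F. Stack=[( T] ptr=2 lookahead=- remaining=[- id + id ) $]
Step 5: reduce E->T. Stack=[( E] ptr=2 lookahead=- remaining=[- id + id ) $]
Step 6: shift -. Stack=[( E -] ptr=3 lookahead=id remaining=[id + id ) $]
Step 7: shift id. Stack=[( E - id] ptr=4 lookahead=+ remaining=[+ id ) $]
Step 8: reduce F->id. Stack=[( E - F] ptr=4 lookahead=+ remaining=[+ id ) $]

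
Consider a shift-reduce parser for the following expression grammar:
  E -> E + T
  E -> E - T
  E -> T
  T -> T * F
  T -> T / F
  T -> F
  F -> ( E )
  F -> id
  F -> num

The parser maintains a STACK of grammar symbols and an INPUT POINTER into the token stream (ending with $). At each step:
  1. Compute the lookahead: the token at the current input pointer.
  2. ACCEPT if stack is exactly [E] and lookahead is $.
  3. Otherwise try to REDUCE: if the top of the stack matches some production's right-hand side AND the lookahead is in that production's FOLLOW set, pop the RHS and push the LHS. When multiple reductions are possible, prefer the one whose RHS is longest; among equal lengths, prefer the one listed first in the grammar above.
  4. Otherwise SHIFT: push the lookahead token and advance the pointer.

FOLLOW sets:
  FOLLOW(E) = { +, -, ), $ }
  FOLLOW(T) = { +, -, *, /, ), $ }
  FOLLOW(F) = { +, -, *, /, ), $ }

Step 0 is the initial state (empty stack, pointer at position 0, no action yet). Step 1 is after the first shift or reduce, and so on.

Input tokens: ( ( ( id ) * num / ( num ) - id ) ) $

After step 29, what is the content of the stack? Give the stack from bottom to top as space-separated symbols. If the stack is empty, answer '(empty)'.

Answer: ( ( E

Derivation:
Step 1: shift (. Stack=[(] ptr=1 lookahead=( remaining=[( ( id ) * num / ( num ) - id ) ) $]
Step 2: shift (. Stack=[( (] ptr=2 lookahead=( remaining=[( id ) * num / ( num ) - id ) ) $]
Step 3: shift (. Stack=[( ( (] ptr=3 lookahead=id remaining=[id ) * num / ( num ) - id ) ) $]
Step 4: shift id. Stack=[( ( ( id] ptr=4 lookahead=) remaining=[) * num / ( num ) - id ) ) $]
Step 5: reduce F->id. Stack=[( ( ( F] ptr=4 lookahead=) remaining=[) * num / ( num ) - id ) ) $]
Step 6: reduce T->F. Stack=[( ( ( T] ptr=4 lookahead=) remaining=[) * num / ( num ) - id ) ) $]
Step 7: reduce E->T. Stack=[( ( ( E] ptr=4 lookahead=) remaining=[) * num / ( num ) - id ) ) $]
Step 8: shift ). Stack=[( ( ( E )] ptr=5 lookahead=* remaining=[* num / ( num ) - id ) ) $]
Step 9: reduce F->( E ). Stack=[( ( F] ptr=5 lookahead=* remaining=[* num / ( num ) - id ) ) $]
Step 10: reduce T->F. Stack=[( ( T] ptr=5 lookahead=* remaining=[* num / ( num ) - id ) ) $]
Step 11: shift *. Stack=[( ( T *] ptr=6 lookahead=num remaining=[num / ( num ) - id ) ) $]
Step 12: shift num. Stack=[( ( T * num] ptr=7 lookahead=/ remaining=[/ ( num ) - id ) ) $]
Step 13: reduce F->num. Stack=[( ( T * F] ptr=7 lookahead=/ remaining=[/ ( num ) - id ) ) $]
Step 14: reduce T->T * F. Stack=[( ( T] ptr=7 lookahead=/ remaining=[/ ( num ) - id ) ) $]
Step 15: shift /. Stack=[( ( T /] ptr=8 lookahead=( remaining=[( num ) - id ) ) $]
Step 16: shift (. Stack=[( ( T / (] ptr=9 lookahead=num remaining=[num ) - id ) ) $]
Step 17: shift num. Stack=[( ( T / ( num] ptr=10 lookahead=) remaining=[) - id ) ) $]
Step 18: reduce F->num. Stack=[( ( T / ( F] ptr=10 lookahead=) remaining=[) - id ) ) $]
Step 19: reduce T->F. Stack=[( ( T / ( T] ptr=10 lookahead=) remaining=[) - id ) ) $]
Step 20: reduce E->T. Stack=[( ( T / ( E] ptr=10 lookahead=) remaining=[) - id ) ) $]
Step 21: shift ). Stack=[( ( T / ( E )] ptr=11 lookahead=- remaining=[- id ) ) $]
Step 22: reduce F->( E ). Stack=[( ( T / F] ptr=11 lookahead=- remaining=[- id ) ) $]
Step 23: reduce T->T / F. Stack=[( ( T] ptr=11 lookahead=- remaining=[- id ) ) $]
Step 24: reduce E->T. Stack=[( ( E] ptr=11 lookahead=- remaining=[- id ) ) $]
Step 25: shift -. Stack=[( ( E -] ptr=12 lookahead=id remaining=[id ) ) $]
Step 26: shift id. Stack=[( ( E - id] ptr=13 lookahead=) remaining=[) ) $]
Step 27: reduce F->id. Stack=[( ( E - F] ptr=13 lookahead=) remaining=[) ) $]
Step 28: reduce T->F. Stack=[( ( E - T] ptr=13 lookahead=) remaining=[) ) $]
Step 29: reduce E->E - T. Stack=[( ( E] ptr=13 lookahead=) remaining=[) ) $]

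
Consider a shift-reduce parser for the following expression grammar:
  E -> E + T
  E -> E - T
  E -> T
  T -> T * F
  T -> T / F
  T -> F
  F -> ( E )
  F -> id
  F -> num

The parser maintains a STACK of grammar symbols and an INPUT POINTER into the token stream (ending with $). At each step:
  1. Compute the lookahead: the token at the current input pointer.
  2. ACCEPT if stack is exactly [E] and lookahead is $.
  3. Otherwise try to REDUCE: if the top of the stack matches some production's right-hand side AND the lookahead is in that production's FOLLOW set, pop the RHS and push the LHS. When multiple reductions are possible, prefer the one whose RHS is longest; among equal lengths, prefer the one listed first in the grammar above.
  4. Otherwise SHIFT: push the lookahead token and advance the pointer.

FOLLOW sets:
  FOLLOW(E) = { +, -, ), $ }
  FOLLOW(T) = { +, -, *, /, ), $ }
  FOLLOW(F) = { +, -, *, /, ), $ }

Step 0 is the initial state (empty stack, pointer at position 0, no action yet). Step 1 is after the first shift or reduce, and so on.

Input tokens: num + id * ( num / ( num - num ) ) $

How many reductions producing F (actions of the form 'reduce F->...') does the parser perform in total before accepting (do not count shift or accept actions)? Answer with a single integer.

Step 1: shift num. Stack=[num] ptr=1 lookahead=+ remaining=[+ id * ( num / ( num - num ) ) $]
Step 2: reduce F->num. Stack=[F] ptr=1 lookahead=+ remaining=[+ id * ( num / ( num - num ) ) $]
Step 3: reduce T->F. Stack=[T] ptr=1 lookahead=+ remaining=[+ id * ( num / ( num - num ) ) $]
Step 4: reduce E->T. Stack=[E] ptr=1 lookahead=+ remaining=[+ id * ( num / ( num - num ) ) $]
Step 5: shift +. Stack=[E +] ptr=2 lookahead=id remaining=[id * ( num / ( num - num ) ) $]
Step 6: shift id. Stack=[E + id] ptr=3 lookahead=* remaining=[* ( num / ( num - num ) ) $]
Step 7: reduce F->id. Stack=[E + F] ptr=3 lookahead=* remaining=[* ( num / ( num - num ) ) $]
Step 8: reduce T->F. Stack=[E + T] ptr=3 lookahead=* remaining=[* ( num / ( num - num ) ) $]
Step 9: shift *. Stack=[E + T *] ptr=4 lookahead=( remaining=[( num / ( num - num ) ) $]
Step 10: shift (. Stack=[E + T * (] ptr=5 lookahead=num remaining=[num / ( num - num ) ) $]
Step 11: shift num. Stack=[E + T * ( num] ptr=6 lookahead=/ remaining=[/ ( num - num ) ) $]
Step 12: reduce F->num. Stack=[E + T * ( F] ptr=6 lookahead=/ remaining=[/ ( num - num ) ) $]
Step 13: reduce T->F. Stack=[E + T * ( T] ptr=6 lookahead=/ remaining=[/ ( num - num ) ) $]
Step 14: shift /. Stack=[E + T * ( T /] ptr=7 lookahead=( remaining=[( num - num ) ) $]
Step 15: shift (. Stack=[E + T * ( T / (] ptr=8 lookahead=num remaining=[num - num ) ) $]
Step 16: shift num. Stack=[E + T * ( T / ( num] ptr=9 lookahead=- remaining=[- num ) ) $]
Step 17: reduce F->num. Stack=[E + T * ( T / ( F] ptr=9 lookahead=- remaining=[- num ) ) $]
Step 18: reduce T->F. Stack=[E + T * ( T / ( T] ptr=9 lookahead=- remaining=[- num ) ) $]
Step 19: reduce E->T. Stack=[E + T * ( T / ( E] ptr=9 lookahead=- remaining=[- num ) ) $]
Step 20: shift -. Stack=[E + T * ( T / ( E -] ptr=10 lookahead=num remaining=[num ) ) $]
Step 21: shift num. Stack=[E + T * ( T / ( E - num] ptr=11 lookahead=) remaining=[) ) $]
Step 22: reduce F->num. Stack=[E + T * ( T / ( E - F] ptr=11 lookahead=) remaining=[) ) $]
Step 23: reduce T->F. Stack=[E + T * ( T / ( E - T] ptr=11 lookahead=) remaining=[) ) $]
Step 24: reduce E->E - T. Stack=[E + T * ( T / ( E] ptr=11 lookahead=) remaining=[) ) $]
Step 25: shift ). Stack=[E + T * ( T / ( E )] ptr=12 lookahead=) remaining=[) $]
Step 26: reduce F->( E ). Stack=[E + T * ( T / F] ptr=12 lookahead=) remaining=[) $]
Step 27: reduce T->T / F. Stack=[E + T * ( T] ptr=12 lookahead=) remaining=[) $]
Step 28: reduce E->T. Stack=[E + T * ( E] ptr=12 lookahead=) remaining=[) $]
Step 29: shift ). Stack=[E + T * ( E )] ptr=13 lookahead=$ remaining=[$]
Step 30: reduce F->( E ). Stack=[E + T * F] ptr=13 lookahead=$ remaining=[$]
Step 31: reduce T->T * F. Stack=[E + T] ptr=13 lookahead=$ remaining=[$]
Step 32: reduce E->E + T. Stack=[E] ptr=13 lookahead=$ remaining=[$]
Step 33: accept. Stack=[E] ptr=13 lookahead=$ remaining=[$]

Answer: 7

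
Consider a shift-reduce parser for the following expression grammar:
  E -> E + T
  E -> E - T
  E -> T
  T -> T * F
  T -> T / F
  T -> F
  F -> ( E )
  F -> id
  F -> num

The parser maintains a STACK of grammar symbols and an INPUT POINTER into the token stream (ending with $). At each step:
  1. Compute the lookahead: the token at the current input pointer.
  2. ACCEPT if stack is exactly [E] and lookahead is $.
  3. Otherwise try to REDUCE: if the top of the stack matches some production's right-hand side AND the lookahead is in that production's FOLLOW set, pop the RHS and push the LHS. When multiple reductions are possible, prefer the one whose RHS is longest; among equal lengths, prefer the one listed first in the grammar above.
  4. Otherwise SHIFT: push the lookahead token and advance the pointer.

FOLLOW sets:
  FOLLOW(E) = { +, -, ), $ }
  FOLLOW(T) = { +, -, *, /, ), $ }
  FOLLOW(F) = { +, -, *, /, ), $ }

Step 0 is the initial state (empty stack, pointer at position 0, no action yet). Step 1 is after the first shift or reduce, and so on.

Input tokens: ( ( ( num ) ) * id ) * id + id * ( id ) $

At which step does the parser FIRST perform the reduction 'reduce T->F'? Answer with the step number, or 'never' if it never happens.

Step 1: shift (. Stack=[(] ptr=1 lookahead=( remaining=[( ( num ) ) * id ) * id + id * ( id ) $]
Step 2: shift (. Stack=[( (] ptr=2 lookahead=( remaining=[( num ) ) * id ) * id + id * ( id ) $]
Step 3: shift (. Stack=[( ( (] ptr=3 lookahead=num remaining=[num ) ) * id ) * id + id * ( id ) $]
Step 4: shift num. Stack=[( ( ( num] ptr=4 lookahead=) remaining=[) ) * id ) * id + id * ( id ) $]
Step 5: reduce F->num. Stack=[( ( ( F] ptr=4 lookahead=) remaining=[) ) * id ) * id + id * ( id ) $]
Step 6: reduce T->F. Stack=[( ( ( T] ptr=4 lookahead=) remaining=[) ) * id ) * id + id * ( id ) $]

Answer: 6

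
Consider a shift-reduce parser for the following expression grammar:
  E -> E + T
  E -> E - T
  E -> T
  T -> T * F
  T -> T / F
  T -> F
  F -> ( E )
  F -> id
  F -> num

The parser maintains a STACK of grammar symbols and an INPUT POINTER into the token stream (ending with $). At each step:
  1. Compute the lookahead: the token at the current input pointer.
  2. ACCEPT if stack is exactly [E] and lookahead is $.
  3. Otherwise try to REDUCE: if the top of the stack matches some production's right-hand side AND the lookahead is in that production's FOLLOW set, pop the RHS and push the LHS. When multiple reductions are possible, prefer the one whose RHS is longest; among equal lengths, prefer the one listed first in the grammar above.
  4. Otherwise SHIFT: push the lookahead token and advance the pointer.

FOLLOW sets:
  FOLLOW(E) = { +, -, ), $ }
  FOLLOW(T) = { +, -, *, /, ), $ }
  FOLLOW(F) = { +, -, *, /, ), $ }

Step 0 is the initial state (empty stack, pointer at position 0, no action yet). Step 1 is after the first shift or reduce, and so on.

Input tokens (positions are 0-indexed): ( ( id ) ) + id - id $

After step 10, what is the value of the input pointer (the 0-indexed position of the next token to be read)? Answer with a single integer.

Step 1: shift (. Stack=[(] ptr=1 lookahead=( remaining=[( id ) ) + id - id $]
Step 2: shift (. Stack=[( (] ptr=2 lookahead=id remaining=[id ) ) + id - id $]
Step 3: shift id. Stack=[( ( id] ptr=3 lookahead=) remaining=[) ) + id - id $]
Step 4: reduce F->id. Stack=[( ( F] ptr=3 lookahead=) remaining=[) ) + id - id $]
Step 5: reduce T->F. Stack=[( ( T] ptr=3 lookahead=) remaining=[) ) + id - id $]
Step 6: reduce E->T. Stack=[( ( E] ptr=3 lookahead=) remaining=[) ) + id - id $]
Step 7: shift ). Stack=[( ( E )] ptr=4 lookahead=) remaining=[) + id - id $]
Step 8: reduce F->( E ). Stack=[( F] ptr=4 lookahead=) remaining=[) + id - id $]
Step 9: reduce T->F. Stack=[( T] ptr=4 lookahead=) remaining=[) + id - id $]
Step 10: reduce E->T. Stack=[( E] ptr=4 lookahead=) remaining=[) + id - id $]

Answer: 4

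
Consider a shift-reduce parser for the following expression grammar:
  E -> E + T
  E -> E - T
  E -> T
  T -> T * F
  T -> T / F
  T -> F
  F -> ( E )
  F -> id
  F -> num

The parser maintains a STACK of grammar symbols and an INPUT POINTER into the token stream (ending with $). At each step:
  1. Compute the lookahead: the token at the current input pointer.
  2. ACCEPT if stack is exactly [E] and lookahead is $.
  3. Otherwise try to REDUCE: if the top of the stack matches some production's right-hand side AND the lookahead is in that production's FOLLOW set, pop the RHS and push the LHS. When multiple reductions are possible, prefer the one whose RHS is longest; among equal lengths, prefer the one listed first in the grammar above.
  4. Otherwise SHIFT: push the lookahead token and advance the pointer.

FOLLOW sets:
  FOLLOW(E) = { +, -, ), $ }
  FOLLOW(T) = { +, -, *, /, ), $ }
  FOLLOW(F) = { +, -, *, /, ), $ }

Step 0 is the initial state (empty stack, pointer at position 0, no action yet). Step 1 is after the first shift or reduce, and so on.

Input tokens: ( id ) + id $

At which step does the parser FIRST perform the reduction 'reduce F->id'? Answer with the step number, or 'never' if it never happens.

Answer: 3

Derivation:
Step 1: shift (. Stack=[(] ptr=1 lookahead=id remaining=[id ) + id $]
Step 2: shift id. Stack=[( id] ptr=2 lookahead=) remaining=[) + id $]
Step 3: reduce F->id. Stack=[( F] ptr=2 lookahead=) remaining=[) + id $]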